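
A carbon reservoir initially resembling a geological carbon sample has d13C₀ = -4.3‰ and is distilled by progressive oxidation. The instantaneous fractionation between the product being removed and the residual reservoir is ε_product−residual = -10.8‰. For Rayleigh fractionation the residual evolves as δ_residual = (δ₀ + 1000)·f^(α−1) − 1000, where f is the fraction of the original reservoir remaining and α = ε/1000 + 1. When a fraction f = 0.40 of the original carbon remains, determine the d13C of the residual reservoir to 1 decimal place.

5.6‰

Rayleigh residual: δ_res = (δ₀ + 1000)·f^(α−1) − 1000
α = ε/1000 + 1 = 0.98920, so α − 1 = -0.01080
f^(α−1) = 0.40^(-0.01080) = 1.009945
δ_res = (-4.3 + 1000) × 1.009945 − 1000 = 1005.602 − 1000 = 5.60‰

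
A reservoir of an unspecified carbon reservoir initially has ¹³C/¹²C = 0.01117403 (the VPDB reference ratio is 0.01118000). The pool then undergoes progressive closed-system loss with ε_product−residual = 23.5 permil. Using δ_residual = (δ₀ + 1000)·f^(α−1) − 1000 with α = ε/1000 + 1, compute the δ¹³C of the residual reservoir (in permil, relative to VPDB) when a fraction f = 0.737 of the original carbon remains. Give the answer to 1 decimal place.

-7.7 permil

δ₀ = (0.01117403/0.01118000 − 1)×1000 = (0.999466 − 1)×1000 = -0.534 permil
α − 1 = ε/1000 = 0.0235
f^(α−1) = 0.737^(0.0235) = 0.992854
δ_res = (-0.534 + 1000) × 0.992854 − 1000 = 992.324 − 1000 = -7.68 permil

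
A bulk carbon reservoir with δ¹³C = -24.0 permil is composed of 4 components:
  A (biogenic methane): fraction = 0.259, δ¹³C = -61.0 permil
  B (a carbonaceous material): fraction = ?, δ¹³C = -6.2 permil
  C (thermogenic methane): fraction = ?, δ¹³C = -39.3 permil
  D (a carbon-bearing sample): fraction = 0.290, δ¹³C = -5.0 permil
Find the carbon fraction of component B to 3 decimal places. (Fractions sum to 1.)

Let f_B and f_C be the unknown fractions; fractions sum to 1 so f_B + f_C = 0.451.
Mass balance: Σ fᵢ·δᵢ = δ_bulk ⇒ f_B·(-6.2) + f_C·(-39.3) = -24.0 − (-17.249) = -6.751
Substitute f_C = 0.451 − f_B:
f_B·(-6.2 − -39.3) = -6.751 − 0.451×(-39.3) = 10.973
f_B = 10.973 / 33.1 = 0.3315

0.332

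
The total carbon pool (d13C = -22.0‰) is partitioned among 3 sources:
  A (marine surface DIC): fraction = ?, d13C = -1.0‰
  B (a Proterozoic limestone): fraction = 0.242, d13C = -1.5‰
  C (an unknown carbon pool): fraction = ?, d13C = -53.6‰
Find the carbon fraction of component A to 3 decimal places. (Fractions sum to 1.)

0.361

Let f_A and f_C be the unknown fractions; fractions sum to 1 so f_A + f_C = 0.758.
Mass balance: Σ fᵢ·δᵢ = δ_bulk ⇒ f_A·(-1.0) + f_C·(-53.6) = -22.0 − (-0.363) = -21.637
Substitute f_C = 0.758 − f_A:
f_A·(-1.0 − -53.6) = -21.637 − 0.758×(-53.6) = 18.992
f_A = 18.992 / 52.6 = 0.3611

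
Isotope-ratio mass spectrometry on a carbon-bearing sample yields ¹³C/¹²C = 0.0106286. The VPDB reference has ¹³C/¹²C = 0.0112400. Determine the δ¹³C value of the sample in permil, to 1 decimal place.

-54.4 permil

δ¹³C = (R_sample / R_standard − 1) × 1000
R_sample / R_standard = 0.0106286 / 0.0112400 = 0.945605
δ¹³C = (0.945605 − 1) × 1000 = -54.40 permil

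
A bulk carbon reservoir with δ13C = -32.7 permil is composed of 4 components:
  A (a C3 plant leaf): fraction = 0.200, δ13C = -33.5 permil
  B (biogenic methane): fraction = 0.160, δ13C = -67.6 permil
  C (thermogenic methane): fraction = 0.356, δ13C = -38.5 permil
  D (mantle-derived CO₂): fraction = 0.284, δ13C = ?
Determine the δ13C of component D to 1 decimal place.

-5.2 permil

Isotope mass balance: δ_bulk = Σ fᵢ·δᵢ.
-32.7 = 0.200×(-33.5) + 0.160×(-67.6) + 0.356×(-38.5) + 0.284×δ_D
0.284·δ_D = -32.7 − (-31.222) = -1.478
δ_D = -1.478 / 0.284 = -5.20 permil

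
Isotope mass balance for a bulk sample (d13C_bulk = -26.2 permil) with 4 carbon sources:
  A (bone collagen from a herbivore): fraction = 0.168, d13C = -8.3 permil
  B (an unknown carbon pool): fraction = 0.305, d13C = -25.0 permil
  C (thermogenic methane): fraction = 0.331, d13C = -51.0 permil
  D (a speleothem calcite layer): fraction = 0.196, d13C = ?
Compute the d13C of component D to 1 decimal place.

Isotope mass balance: δ_bulk = Σ fᵢ·δᵢ.
-26.2 = 0.168×(-8.3) + 0.305×(-25.0) + 0.331×(-51.0) + 0.196×δ_D
0.196·δ_D = -26.2 − (-25.900) = -0.300
δ_D = -0.300 / 0.196 = -1.53 permil

-1.5 permil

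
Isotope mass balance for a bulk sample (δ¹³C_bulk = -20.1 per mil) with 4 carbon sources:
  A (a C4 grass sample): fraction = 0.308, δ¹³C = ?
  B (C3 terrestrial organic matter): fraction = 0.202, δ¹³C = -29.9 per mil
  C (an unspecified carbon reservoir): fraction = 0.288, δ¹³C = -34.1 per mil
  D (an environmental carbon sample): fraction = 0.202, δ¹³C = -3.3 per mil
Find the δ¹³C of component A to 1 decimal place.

Isotope mass balance: δ_bulk = Σ fᵢ·δᵢ.
-20.1 = 0.308×δ_A + 0.202×(-29.9) + 0.288×(-34.1) + 0.202×(-3.3)
0.308·δ_A = -20.1 − (-16.527) = -3.573
δ_A = -3.573 / 0.308 = -11.60 per mil

-11.6 per mil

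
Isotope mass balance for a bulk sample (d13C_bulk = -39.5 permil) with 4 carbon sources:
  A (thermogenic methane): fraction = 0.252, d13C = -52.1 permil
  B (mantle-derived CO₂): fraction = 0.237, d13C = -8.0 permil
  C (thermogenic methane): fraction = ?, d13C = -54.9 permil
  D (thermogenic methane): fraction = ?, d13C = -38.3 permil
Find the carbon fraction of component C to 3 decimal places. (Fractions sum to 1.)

0.295

Let f_C and f_D be the unknown fractions; fractions sum to 1 so f_C + f_D = 0.511.
Mass balance: Σ fᵢ·δᵢ = δ_bulk ⇒ f_C·(-54.9) + f_D·(-38.3) = -39.5 − (-15.025) = -24.475
Substitute f_D = 0.511 − f_C:
f_C·(-54.9 − -38.3) = -24.475 − 0.511×(-38.3) = -4.904
f_C = -4.904 / -16.6 = 0.2954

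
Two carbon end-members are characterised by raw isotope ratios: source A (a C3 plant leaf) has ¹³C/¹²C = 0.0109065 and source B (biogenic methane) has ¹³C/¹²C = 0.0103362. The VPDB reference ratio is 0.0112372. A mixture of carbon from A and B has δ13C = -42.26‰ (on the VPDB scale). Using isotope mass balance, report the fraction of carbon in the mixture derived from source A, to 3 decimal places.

0.747

δ_A = (0.0109065/0.0112372 − 1)×1000 = (0.970571 − 1)×1000 = -29.429‰
δ_B = (0.0103362/0.0112372 − 1)×1000 = (0.919820 − 1)×1000 = -80.180‰
f_A = (δ_mix − δ_B)/(δ_A − δ_B) = (-42.26 − (-80.180))/(-29.429 − (-80.180))
f_A = 37.920 / 50.751 = 0.7472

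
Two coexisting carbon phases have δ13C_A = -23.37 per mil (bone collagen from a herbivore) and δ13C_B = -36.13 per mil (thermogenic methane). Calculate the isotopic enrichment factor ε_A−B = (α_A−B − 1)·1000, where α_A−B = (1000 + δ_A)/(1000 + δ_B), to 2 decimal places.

13.24 per mil

α_A−B = (1000 + -23.37) / (1000 + -36.13) = 976.63 / 963.87 = 1.013238
ε_A−B = (1.013238 − 1) × 1000 = 13.238 per mil
(The approximation ε ≈ δ_A − δ_B would give 12.76 per mil.)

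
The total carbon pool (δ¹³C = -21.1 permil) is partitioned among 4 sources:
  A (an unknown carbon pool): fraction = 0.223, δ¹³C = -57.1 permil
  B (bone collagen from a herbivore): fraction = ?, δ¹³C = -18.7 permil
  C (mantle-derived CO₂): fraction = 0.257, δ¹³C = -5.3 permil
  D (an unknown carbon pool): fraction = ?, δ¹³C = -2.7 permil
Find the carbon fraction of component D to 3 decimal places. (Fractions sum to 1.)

Let f_D and f_B be the unknown fractions; fractions sum to 1 so f_D + f_B = 0.520.
Mass balance: Σ fᵢ·δᵢ = δ_bulk ⇒ f_D·(-2.7) + f_B·(-18.7) = -21.1 − (-14.095) = -7.005
Substitute f_B = 0.520 − f_D:
f_D·(-2.7 − -18.7) = -7.005 − 0.520×(-18.7) = 2.719
f_D = 2.719 / 16.0 = 0.1700

0.170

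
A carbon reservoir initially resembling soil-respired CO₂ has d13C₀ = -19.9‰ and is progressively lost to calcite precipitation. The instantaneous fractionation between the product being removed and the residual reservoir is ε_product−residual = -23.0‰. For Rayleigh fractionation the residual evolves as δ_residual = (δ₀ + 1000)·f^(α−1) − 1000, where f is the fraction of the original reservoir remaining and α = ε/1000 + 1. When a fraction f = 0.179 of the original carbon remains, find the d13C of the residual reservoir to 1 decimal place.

Rayleigh residual: δ_res = (δ₀ + 1000)·f^(α−1) − 1000
α = ε/1000 + 1 = 0.97700, so α − 1 = -0.02300
f^(α−1) = 0.179^(-0.02300) = 1.040362
δ_res = (-19.9 + 1000) × 1.040362 − 1000 = 1019.659 − 1000 = 19.66‰

19.7‰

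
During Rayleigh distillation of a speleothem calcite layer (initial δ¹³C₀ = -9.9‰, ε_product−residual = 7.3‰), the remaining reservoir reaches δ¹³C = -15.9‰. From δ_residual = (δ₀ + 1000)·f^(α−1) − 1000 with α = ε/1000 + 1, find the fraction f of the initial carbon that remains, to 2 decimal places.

0.43

α − 1 = ε/1000 = 0.0073
(δ_res + 1000)/(δ₀ + 1000) = (-15.9 + 1000)/(-9.9 + 1000) = 984.1/990.1 = 0.993940
f = 0.993940^(1/0.0073) = exp(ln(0.993940)/0.0073) = exp(-0.00608/0.0073)
f = exp(-0.8327) = 0.4349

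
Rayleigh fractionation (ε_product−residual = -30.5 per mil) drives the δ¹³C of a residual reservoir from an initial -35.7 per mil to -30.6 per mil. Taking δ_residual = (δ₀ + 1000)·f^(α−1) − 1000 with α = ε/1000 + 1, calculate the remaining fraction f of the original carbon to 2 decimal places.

0.84

α − 1 = ε/1000 = -0.0305
(δ_res + 1000)/(δ₀ + 1000) = (-30.6 + 1000)/(-35.7 + 1000) = 969.4/964.3 = 1.005289
f = 1.005289^(1/-0.0305) = exp(ln(1.005289)/-0.0305) = exp(0.00527/-0.0305)
f = exp(-0.1729) = 0.8412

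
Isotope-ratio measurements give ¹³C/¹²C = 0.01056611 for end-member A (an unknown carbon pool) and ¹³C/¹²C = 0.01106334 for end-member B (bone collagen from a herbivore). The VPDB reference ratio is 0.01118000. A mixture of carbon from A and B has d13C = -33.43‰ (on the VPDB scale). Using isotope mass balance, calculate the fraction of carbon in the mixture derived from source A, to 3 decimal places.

δ_A = (0.01056611/0.01118000 − 1)×1000 = (0.945090 − 1)×1000 = -54.910‰
δ_B = (0.01106334/0.01118000 − 1)×1000 = (0.989565 − 1)×1000 = -10.435‰
f_A = (δ_mix − δ_B)/(δ_A − δ_B) = (-33.43 − (-10.435))/(-54.910 − (-10.435))
f_A = -22.995 / -44.475 = 0.5170

0.517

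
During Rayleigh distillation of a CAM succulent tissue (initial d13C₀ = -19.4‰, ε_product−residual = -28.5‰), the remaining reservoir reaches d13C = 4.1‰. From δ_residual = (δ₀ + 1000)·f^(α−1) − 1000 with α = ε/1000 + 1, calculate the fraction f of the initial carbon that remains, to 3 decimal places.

0.436

α − 1 = ε/1000 = -0.0285
(δ_res + 1000)/(δ₀ + 1000) = (4.1 + 1000)/(-19.4 + 1000) = 1004.1/980.6 = 1.023965
f = 1.023965^(1/-0.0285) = exp(ln(1.023965)/-0.0285) = exp(0.02368/-0.0285)
f = exp(-0.8310) = 0.4356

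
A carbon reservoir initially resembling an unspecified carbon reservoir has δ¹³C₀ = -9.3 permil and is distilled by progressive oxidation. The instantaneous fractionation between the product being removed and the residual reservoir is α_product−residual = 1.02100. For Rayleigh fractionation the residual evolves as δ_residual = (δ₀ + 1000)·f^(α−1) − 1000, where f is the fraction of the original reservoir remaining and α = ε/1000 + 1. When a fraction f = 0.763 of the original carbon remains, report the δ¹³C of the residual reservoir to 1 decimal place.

-14.9 permil

Rayleigh residual: δ_res = (δ₀ + 1000)·f^(α−1) − 1000
α − 1 = 0.02100
f^(α−1) = 0.763^(0.02100) = 0.994336
δ_res = (-9.3 + 1000) × 0.994336 − 1000 = 985.088 − 1000 = -14.91 permil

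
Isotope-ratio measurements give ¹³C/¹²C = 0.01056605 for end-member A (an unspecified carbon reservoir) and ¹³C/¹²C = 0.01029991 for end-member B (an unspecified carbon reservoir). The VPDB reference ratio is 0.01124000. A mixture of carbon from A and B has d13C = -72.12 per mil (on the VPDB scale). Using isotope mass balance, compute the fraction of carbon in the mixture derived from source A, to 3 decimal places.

0.486

δ_A = (0.01056605/0.01124000 − 1)×1000 = (0.940040 − 1)×1000 = -59.960 per mil
δ_B = (0.01029991/0.01124000 − 1)×1000 = (0.916362 − 1)×1000 = -83.638 per mil
f_A = (δ_mix − δ_B)/(δ_A − δ_B) = (-72.12 − (-83.638))/(-59.960 − (-83.638))
f_A = 11.518 / 23.678 = 0.4864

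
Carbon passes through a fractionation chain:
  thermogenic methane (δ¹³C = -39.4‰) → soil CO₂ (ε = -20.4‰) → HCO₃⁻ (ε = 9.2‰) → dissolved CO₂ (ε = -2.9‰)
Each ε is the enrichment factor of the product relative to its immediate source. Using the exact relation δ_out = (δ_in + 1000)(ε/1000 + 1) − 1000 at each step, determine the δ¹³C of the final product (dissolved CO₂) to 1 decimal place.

-53.1‰

step 1: δ = (-39.40 + 1000)·(-20.4/1000 + 1) − 1000 = -59.00‰
step 2: δ = (-59.00 + 1000)·(9.2/1000 + 1) − 1000 = -50.34‰
step 3: δ = (-50.34 + 1000)·(-2.9/1000 + 1) − 1000 = -53.09‰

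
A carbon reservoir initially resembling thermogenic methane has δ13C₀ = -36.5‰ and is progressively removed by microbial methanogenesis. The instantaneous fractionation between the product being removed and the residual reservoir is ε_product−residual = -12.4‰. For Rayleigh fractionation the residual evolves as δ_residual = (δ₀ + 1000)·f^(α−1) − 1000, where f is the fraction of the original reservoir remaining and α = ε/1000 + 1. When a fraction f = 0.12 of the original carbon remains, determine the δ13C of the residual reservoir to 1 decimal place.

Rayleigh residual: δ_res = (δ₀ + 1000)·f^(α−1) − 1000
α = ε/1000 + 1 = 0.98760, so α − 1 = -0.01240
f^(α−1) = 0.12^(-0.01240) = 1.026640
δ_res = (-36.5 + 1000) × 1.026640 − 1000 = 989.168 − 1000 = -10.83‰

-10.8‰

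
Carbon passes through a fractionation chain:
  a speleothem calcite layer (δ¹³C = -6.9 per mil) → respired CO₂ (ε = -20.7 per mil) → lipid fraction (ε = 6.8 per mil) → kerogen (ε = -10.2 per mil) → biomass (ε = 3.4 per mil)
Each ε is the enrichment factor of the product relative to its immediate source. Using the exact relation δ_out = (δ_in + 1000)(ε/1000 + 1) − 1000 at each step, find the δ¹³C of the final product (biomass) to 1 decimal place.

-27.5 per mil

step 1: δ = (-6.90 + 1000)·(-20.7/1000 + 1) − 1000 = -27.46 per mil
step 2: δ = (-27.46 + 1000)·(6.8/1000 + 1) − 1000 = -20.84 per mil
step 3: δ = (-20.84 + 1000)·(-10.2/1000 + 1) − 1000 = -30.83 per mil
step 4: δ = (-30.83 + 1000)·(3.4/1000 + 1) − 1000 = -27.54 per mil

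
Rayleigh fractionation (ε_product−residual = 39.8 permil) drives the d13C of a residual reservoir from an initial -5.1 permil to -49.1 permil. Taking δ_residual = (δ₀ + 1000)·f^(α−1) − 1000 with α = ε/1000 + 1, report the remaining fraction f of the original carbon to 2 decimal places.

α − 1 = ε/1000 = 0.0398
(δ_res + 1000)/(δ₀ + 1000) = (-49.1 + 1000)/(-5.1 + 1000) = 950.9/994.9 = 0.955774
f = 0.955774^(1/0.0398) = exp(ln(0.955774)/0.0398) = exp(-0.04523/0.0398)
f = exp(-1.1365) = 0.3209

0.32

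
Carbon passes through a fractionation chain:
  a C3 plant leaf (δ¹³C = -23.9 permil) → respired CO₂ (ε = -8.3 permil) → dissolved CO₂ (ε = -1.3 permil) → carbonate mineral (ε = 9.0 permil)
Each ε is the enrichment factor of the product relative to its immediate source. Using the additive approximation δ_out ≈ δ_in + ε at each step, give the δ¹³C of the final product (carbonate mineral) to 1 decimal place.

step 1: δ ≈ -23.9 + (-8.3) = -32.2 permil
step 2: δ ≈ -32.2 + (-1.3) = -33.5 permil
step 3: δ ≈ -33.5 + (9.0) = -24.5 permil

-24.5 permil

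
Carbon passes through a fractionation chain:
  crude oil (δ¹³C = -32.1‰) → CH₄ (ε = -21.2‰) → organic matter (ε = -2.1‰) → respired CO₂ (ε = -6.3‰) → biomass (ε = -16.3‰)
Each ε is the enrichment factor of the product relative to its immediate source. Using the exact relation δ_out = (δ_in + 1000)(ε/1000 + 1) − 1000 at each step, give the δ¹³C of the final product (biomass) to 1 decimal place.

step 1: δ = (-32.10 + 1000)·(-21.2/1000 + 1) − 1000 = -52.62‰
step 2: δ = (-52.62 + 1000)·(-2.1/1000 + 1) − 1000 = -54.61‰
step 3: δ = (-54.61 + 1000)·(-6.3/1000 + 1) − 1000 = -60.56‰
step 4: δ = (-60.56 + 1000)·(-16.3/1000 + 1) − 1000 = -75.88‰

-75.9‰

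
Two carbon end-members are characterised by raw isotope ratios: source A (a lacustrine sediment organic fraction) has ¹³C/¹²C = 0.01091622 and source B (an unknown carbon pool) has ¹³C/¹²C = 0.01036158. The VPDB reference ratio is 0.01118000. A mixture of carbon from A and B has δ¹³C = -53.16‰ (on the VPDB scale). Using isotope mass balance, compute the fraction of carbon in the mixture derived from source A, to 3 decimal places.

0.404

δ_A = (0.01091622/0.01118000 − 1)×1000 = (0.976406 − 1)×1000 = -23.594‰
δ_B = (0.01036158/0.01118000 − 1)×1000 = (0.926796 − 1)×1000 = -73.204‰
f_A = (δ_mix − δ_B)/(δ_A − δ_B) = (-53.16 − (-73.204))/(-23.594 − (-73.204))
f_A = 20.044 / 49.610 = 0.4040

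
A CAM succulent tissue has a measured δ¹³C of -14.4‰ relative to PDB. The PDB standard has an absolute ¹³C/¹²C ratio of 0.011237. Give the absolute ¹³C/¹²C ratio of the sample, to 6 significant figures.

R_sample = R_standard × (δ¹³C/1000 + 1)
R_sample = 0.011237 × (-14.4/1000 + 1) = 0.011237 × 0.985600
R_sample = 0.0110752

0.0110752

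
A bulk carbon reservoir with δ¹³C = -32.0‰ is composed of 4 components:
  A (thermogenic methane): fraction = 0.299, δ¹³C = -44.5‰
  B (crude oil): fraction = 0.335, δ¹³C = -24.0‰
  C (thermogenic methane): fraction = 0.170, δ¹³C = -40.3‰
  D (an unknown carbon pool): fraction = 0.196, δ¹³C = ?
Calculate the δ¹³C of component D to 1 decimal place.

Isotope mass balance: δ_bulk = Σ fᵢ·δᵢ.
-32.0 = 0.299×(-44.5) + 0.335×(-24.0) + 0.170×(-40.3) + 0.196×δ_D
0.196·δ_D = -32.0 − (-28.197) = -3.803
δ_D = -3.803 / 0.196 = -19.41‰

-19.4‰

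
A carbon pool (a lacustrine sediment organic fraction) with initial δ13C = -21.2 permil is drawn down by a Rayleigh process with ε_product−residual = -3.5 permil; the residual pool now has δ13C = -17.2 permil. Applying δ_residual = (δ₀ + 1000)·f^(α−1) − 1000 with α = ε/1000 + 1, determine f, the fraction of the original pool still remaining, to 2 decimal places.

α − 1 = ε/1000 = -0.0035
(δ_res + 1000)/(δ₀ + 1000) = (-17.2 + 1000)/(-21.2 + 1000) = 982.8/978.8 = 1.004087
f = 1.004087^(1/-0.0035) = exp(ln(1.004087)/-0.0035) = exp(0.00408/-0.0035)
f = exp(-1.1652) = 0.3119

0.31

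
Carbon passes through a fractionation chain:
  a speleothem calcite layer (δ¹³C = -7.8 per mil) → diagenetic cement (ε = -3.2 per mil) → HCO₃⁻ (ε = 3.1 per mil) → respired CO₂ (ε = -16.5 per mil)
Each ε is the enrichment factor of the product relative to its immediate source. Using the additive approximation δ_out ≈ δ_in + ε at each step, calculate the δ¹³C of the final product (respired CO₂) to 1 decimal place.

step 1: δ ≈ -7.8 + (-3.2) = -11.0 per mil
step 2: δ ≈ -11.0 + (3.1) = -7.9 per mil
step 3: δ ≈ -7.9 + (-16.5) = -24.4 per mil

-24.4 per mil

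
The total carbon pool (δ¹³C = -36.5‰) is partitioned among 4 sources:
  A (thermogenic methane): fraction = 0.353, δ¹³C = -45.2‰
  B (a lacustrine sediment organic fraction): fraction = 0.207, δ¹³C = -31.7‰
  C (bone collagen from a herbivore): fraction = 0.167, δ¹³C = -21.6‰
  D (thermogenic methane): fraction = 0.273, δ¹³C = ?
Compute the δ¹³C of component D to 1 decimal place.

-38.0‰

Isotope mass balance: δ_bulk = Σ fᵢ·δᵢ.
-36.5 = 0.353×(-45.2) + 0.207×(-31.7) + 0.167×(-21.6) + 0.273×δ_D
0.273·δ_D = -36.5 − (-26.125) = -10.375
δ_D = -10.375 / 0.273 = -38.00‰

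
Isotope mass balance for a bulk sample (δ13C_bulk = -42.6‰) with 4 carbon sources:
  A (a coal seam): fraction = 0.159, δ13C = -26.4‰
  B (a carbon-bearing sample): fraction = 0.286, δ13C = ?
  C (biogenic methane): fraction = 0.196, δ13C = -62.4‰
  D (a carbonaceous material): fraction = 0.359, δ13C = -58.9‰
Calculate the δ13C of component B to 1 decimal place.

Isotope mass balance: δ_bulk = Σ fᵢ·δᵢ.
-42.6 = 0.159×(-26.4) + 0.286×δ_B + 0.196×(-62.4) + 0.359×(-58.9)
0.286·δ_B = -42.6 − (-37.573) = -5.027
δ_B = -5.027 / 0.286 = -17.58‰

-17.6‰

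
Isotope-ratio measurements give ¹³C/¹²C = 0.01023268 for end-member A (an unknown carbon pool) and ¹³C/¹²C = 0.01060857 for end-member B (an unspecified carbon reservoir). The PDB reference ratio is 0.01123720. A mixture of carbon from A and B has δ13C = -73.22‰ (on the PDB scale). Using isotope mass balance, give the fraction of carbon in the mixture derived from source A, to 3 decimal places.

0.517

δ_A = (0.01023268/0.01123720 − 1)×1000 = (0.910608 − 1)×1000 = -89.392‰
δ_B = (0.01060857/0.01123720 − 1)×1000 = (0.944058 − 1)×1000 = -55.942‰
f_A = (δ_mix − δ_B)/(δ_A − δ_B) = (-73.22 − (-55.942))/(-89.392 − (-55.942))
f_A = -17.278 / -33.451 = 0.5165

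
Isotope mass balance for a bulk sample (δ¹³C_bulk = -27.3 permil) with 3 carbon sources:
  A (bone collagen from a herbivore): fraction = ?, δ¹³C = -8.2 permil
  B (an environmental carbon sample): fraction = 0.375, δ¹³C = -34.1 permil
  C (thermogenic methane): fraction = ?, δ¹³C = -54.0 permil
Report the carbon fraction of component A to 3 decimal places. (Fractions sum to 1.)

Let f_A and f_C be the unknown fractions; fractions sum to 1 so f_A + f_C = 0.625.
Mass balance: Σ fᵢ·δᵢ = δ_bulk ⇒ f_A·(-8.2) + f_C·(-54.0) = -27.3 − (-12.788) = -14.512
Substitute f_C = 0.625 − f_A:
f_A·(-8.2 − -54.0) = -14.512 − 0.625×(-54.0) = 19.238
f_A = 19.238 / 45.8 = 0.4200

0.420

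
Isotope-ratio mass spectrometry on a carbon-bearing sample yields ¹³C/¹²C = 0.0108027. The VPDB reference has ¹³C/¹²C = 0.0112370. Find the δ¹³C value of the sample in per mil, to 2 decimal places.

δ¹³C = (R_sample / R_standard − 1) × 1000
R_sample / R_standard = 0.0108027 / 0.0112370 = 0.961351
δ¹³C = (0.961351 − 1) × 1000 = -38.649 per mil

-38.65 per mil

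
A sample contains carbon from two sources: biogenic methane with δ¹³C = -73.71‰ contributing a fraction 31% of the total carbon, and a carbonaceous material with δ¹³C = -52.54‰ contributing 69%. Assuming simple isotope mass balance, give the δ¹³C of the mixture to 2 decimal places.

δ_mix = f_A·δ_A + f_B·δ_B
δ_mix = 0.31 × (-73.71) + 0.69 × (-52.54)
δ_mix = -22.850 + -36.253 = -59.103‰

-59.10‰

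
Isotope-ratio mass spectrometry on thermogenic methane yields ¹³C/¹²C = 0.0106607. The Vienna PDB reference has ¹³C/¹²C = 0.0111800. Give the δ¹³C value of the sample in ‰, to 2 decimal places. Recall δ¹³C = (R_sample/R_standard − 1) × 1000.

δ¹³C = (R_sample / R_standard − 1) × 1000
R_sample / R_standard = 0.0106607 / 0.0111800 = 0.953551
δ¹³C = (0.953551 − 1) × 1000 = -46.449‰

-46.45‰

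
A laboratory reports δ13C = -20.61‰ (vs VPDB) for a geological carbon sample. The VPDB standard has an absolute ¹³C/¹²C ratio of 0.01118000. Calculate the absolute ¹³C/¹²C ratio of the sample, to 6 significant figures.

0.0109496

R_sample = R_standard × (δ13C/1000 + 1)
R_sample = 0.01118000 × (-20.61/1000 + 1) = 0.01118000 × 0.979390
R_sample = 0.0109496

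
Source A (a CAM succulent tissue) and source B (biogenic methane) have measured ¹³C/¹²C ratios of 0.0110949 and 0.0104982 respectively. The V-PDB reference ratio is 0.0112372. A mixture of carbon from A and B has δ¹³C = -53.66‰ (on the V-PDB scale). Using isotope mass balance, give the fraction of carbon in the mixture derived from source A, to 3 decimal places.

δ_A = (0.0110949/0.0112372 − 1)×1000 = (0.987337 − 1)×1000 = -12.663‰
δ_B = (0.0104982/0.0112372 − 1)×1000 = (0.934236 − 1)×1000 = -65.764‰
f_A = (δ_mix − δ_B)/(δ_A − δ_B) = (-53.66 − (-65.764))/(-12.663 − (-65.764))
f_A = 12.104 / 53.100 = 0.2279

0.228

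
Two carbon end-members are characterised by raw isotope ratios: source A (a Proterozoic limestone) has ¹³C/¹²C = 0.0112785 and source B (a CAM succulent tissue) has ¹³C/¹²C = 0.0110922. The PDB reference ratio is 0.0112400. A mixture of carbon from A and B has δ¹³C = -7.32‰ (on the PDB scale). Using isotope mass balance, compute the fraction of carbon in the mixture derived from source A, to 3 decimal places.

δ_A = (0.0112785/0.0112400 − 1)×1000 = (1.003425 − 1)×1000 = 3.425‰
δ_B = (0.0110922/0.0112400 − 1)×1000 = (0.986851 − 1)×1000 = -13.149‰
f_A = (δ_mix − δ_B)/(δ_A − δ_B) = (-7.32 − (-13.149))/(3.425 − (-13.149))
f_A = 5.829 / 16.575 = 0.3517

0.352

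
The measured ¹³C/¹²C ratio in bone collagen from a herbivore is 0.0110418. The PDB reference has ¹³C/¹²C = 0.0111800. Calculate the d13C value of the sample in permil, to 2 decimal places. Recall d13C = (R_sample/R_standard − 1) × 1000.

d13C = (R_sample / R_standard − 1) × 1000
R_sample / R_standard = 0.0110418 / 0.0111800 = 0.987639
d13C = (0.987639 − 1) × 1000 = -12.361 permil

-12.36 permil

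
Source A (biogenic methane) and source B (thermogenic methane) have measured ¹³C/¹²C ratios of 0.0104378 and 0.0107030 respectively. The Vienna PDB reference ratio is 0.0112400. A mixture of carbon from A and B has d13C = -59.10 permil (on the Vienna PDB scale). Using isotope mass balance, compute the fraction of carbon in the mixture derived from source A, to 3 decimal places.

0.480

δ_A = (0.0104378/0.0112400 − 1)×1000 = (0.928630 − 1)×1000 = -71.370 permil
δ_B = (0.0107030/0.0112400 − 1)×1000 = (0.952224 − 1)×1000 = -47.776 permil
f_A = (δ_mix − δ_B)/(δ_A − δ_B) = (-59.10 − (-47.776))/(-71.370 − (-47.776))
f_A = -11.324 / -23.594 = 0.4800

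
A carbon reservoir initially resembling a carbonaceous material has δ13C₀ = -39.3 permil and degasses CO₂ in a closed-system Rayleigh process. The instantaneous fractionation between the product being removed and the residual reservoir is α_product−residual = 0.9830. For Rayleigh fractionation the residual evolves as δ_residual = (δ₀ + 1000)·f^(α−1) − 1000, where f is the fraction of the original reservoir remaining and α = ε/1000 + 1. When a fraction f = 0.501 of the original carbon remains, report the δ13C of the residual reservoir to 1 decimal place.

Rayleigh residual: δ_res = (δ₀ + 1000)·f^(α−1) − 1000
α − 1 = -0.01700
f^(α−1) = 0.501^(-0.01700) = 1.011819
δ_res = (-39.3 + 1000) × 1.011819 − 1000 = 972.054 − 1000 = -27.95 permil

-27.9 permil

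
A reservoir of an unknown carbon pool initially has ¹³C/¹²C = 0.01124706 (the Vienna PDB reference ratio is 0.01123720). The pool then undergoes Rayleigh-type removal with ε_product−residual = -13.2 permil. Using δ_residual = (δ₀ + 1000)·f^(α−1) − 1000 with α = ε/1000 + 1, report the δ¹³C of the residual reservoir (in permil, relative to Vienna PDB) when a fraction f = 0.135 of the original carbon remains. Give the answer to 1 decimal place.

δ₀ = (0.01124706/0.01123720 − 1)×1000 = (1.000877 − 1)×1000 = 0.877 permil
α − 1 = ε/1000 = -0.0132
f^(α−1) = 0.135^(-0.0132) = 1.026785
δ_res = (0.877 + 1000) × 1.026785 − 1000 = 1027.686 − 1000 = 27.69 permil

27.7 permil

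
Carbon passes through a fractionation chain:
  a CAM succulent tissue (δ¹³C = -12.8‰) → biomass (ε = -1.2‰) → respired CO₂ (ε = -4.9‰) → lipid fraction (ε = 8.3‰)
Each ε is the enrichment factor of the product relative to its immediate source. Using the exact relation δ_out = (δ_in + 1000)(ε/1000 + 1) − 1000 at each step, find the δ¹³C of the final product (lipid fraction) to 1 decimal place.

step 1: δ = (-12.80 + 1000)·(-1.2/1000 + 1) − 1000 = -13.98‰
step 2: δ = (-13.98 + 1000)·(-4.9/1000 + 1) − 1000 = -18.82‰
step 3: δ = (-18.82 + 1000)·(8.3/1000 + 1) − 1000 = -10.67‰

-10.7‰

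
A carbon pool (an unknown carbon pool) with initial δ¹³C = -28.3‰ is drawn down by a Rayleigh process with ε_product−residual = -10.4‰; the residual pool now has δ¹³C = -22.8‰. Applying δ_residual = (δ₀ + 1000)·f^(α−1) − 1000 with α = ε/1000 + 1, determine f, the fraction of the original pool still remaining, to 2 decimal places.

0.58

α − 1 = ε/1000 = -0.0104
(δ_res + 1000)/(δ₀ + 1000) = (-22.8 + 1000)/(-28.3 + 1000) = 977.2/971.7 = 1.005660
f = 1.005660^(1/-0.0104) = exp(ln(1.005660)/-0.0104) = exp(0.00564/-0.0104)
f = exp(-0.5427) = 0.5812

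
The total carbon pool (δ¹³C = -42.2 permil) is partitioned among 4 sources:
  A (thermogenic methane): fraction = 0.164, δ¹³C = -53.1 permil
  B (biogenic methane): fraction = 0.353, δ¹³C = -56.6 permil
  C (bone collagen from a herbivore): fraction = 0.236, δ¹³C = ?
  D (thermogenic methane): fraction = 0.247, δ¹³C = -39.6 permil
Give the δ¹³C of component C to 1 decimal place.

-15.8 permil

Isotope mass balance: δ_bulk = Σ fᵢ·δᵢ.
-42.2 = 0.164×(-53.1) + 0.353×(-56.6) + 0.236×δ_C + 0.247×(-39.6)
0.236·δ_C = -42.2 − (-38.469) = -3.731
δ_C = -3.731 / 0.236 = -15.81 permil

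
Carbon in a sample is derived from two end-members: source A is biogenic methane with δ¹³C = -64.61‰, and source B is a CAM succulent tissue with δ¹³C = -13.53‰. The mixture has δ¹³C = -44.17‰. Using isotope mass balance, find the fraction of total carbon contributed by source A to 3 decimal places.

δ_mix = f_A·δ_A + (1 − f_A)·δ_B  ⇒  f_A = (δ_mix − δ_B)/(δ_A − δ_B)
f_A = (-44.17 − (-13.53)) / (-64.61 − (-13.53))
f_A = -30.64 / -51.08 = 0.5998

0.600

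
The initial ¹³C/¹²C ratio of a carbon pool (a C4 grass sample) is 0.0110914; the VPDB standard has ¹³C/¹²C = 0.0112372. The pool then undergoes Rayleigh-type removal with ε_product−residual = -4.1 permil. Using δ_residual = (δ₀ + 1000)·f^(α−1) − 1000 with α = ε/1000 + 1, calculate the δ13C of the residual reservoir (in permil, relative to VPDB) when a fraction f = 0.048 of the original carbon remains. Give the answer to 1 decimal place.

δ₀ = (0.0110914/0.0112372 − 1)×1000 = (0.987025 − 1)×1000 = -12.975 permil
α − 1 = ε/1000 = -0.0041
f^(α−1) = 0.048^(-0.0041) = 1.012528
δ_res = (-12.975 + 1000) × 1.012528 − 1000 = 999.390 − 1000 = -0.61 permil

-0.6 permil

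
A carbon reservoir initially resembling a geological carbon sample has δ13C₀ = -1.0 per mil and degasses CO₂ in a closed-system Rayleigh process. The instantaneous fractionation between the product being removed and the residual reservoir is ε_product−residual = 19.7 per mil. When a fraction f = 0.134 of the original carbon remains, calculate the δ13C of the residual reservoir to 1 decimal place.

-39.8 per mil

Rayleigh residual: δ_res = (δ₀ + 1000)·f^(α−1) − 1000
α = ε/1000 + 1 = 1.01970, so α − 1 = 0.01970
f^(α−1) = 0.134^(0.01970) = 0.961178
δ_res = (-1.0 + 1000) × 0.961178 − 1000 = 960.217 − 1000 = -39.78 per mil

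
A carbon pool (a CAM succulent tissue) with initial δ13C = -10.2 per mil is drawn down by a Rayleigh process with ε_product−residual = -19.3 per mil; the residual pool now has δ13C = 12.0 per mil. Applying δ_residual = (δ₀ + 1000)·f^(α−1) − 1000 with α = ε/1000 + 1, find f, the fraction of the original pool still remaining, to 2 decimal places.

α − 1 = ε/1000 = -0.0193
(δ_res + 1000)/(δ₀ + 1000) = (12.0 + 1000)/(-10.2 + 1000) = 1012.0/989.8 = 1.022429
f = 1.022429^(1/-0.0193) = exp(ln(1.022429)/-0.0193) = exp(0.02218/-0.0193)
f = exp(-1.1493) = 0.3169

0.32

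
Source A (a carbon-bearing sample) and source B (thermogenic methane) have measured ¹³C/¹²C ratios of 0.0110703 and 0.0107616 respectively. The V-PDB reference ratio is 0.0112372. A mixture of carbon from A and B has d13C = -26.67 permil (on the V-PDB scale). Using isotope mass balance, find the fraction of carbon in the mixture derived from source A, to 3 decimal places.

δ_A = (0.0110703/0.0112372 − 1)×1000 = (0.985148 − 1)×1000 = -14.852 permil
δ_B = (0.0107616/0.0112372 − 1)×1000 = (0.957676 − 1)×1000 = -42.324 permil
f_A = (δ_mix − δ_B)/(δ_A − δ_B) = (-26.67 − (-42.324))/(-14.852 − (-42.324))
f_A = 15.654 / 27.471 = 0.5698

0.570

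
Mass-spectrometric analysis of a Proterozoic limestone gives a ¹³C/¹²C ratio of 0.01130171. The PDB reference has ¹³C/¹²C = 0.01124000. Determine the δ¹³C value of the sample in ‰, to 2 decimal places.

5.49‰

δ¹³C = (R_sample / R_standard − 1) × 1000
R_sample / R_standard = 0.01130171 / 0.01124000 = 1.005490
δ¹³C = (1.005490 − 1) × 1000 = 5.490‰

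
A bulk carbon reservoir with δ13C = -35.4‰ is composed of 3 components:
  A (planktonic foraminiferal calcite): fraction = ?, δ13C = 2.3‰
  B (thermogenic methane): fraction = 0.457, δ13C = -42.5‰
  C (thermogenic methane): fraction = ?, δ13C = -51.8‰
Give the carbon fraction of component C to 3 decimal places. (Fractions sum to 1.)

Let f_C and f_A be the unknown fractions; fractions sum to 1 so f_C + f_A = 0.543.
Mass balance: Σ fᵢ·δᵢ = δ_bulk ⇒ f_C·(-51.8) + f_A·(2.3) = -35.4 − (-19.422) = -15.977
Substitute f_A = 0.543 − f_C:
f_C·(-51.8 − 2.3) = -15.977 − 0.543×(2.3) = -17.226
f_C = -17.226 / -54.1 = 0.3184

0.318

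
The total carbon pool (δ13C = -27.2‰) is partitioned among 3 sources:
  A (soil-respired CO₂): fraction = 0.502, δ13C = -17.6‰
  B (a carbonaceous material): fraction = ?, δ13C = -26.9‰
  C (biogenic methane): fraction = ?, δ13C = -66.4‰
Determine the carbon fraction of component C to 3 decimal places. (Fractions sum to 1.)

Let f_C and f_B be the unknown fractions; fractions sum to 1 so f_C + f_B = 0.498.
Mass balance: Σ fᵢ·δᵢ = δ_bulk ⇒ f_C·(-66.4) + f_B·(-26.9) = -27.2 − (-8.835) = -18.365
Substitute f_B = 0.498 − f_C:
f_C·(-66.4 − -26.9) = -18.365 − 0.498×(-26.9) = -4.969
f_C = -4.969 / -39.5 = 0.1258

0.126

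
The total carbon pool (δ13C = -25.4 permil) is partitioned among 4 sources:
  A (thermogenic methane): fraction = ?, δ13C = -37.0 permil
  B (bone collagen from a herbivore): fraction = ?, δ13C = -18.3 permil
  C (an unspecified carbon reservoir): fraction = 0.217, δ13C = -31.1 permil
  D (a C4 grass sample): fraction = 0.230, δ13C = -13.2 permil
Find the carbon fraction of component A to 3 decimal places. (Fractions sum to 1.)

Let f_A and f_B be the unknown fractions; fractions sum to 1 so f_A + f_B = 0.553.
Mass balance: Σ fᵢ·δᵢ = δ_bulk ⇒ f_A·(-37.0) + f_B·(-18.3) = -25.4 − (-9.785) = -15.615
Substitute f_B = 0.553 − f_A:
f_A·(-37.0 − -18.3) = -15.615 − 0.553×(-18.3) = -5.495
f_A = -5.495 / -18.7 = 0.2939

0.294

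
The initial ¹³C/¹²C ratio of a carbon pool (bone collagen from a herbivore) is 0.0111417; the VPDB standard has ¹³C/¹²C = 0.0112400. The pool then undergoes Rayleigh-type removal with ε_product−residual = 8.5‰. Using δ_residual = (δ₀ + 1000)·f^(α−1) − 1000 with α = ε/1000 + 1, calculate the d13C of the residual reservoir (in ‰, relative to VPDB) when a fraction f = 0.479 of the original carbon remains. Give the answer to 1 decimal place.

-14.9‰

δ₀ = (0.0111417/0.0112400 − 1)×1000 = (0.991254 − 1)×1000 = -8.746‰
α − 1 = ε/1000 = 0.0085
f^(α−1) = 0.479^(0.0085) = 0.993763
δ_res = (-8.746 + 1000) × 0.993763 − 1000 = 985.072 − 1000 = -14.93‰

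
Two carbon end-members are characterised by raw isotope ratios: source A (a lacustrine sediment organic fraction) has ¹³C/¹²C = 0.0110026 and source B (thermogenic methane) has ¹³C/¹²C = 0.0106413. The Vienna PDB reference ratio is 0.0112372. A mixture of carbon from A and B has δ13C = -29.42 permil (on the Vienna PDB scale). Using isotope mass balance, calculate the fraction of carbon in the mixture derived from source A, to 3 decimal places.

δ_A = (0.0110026/0.0112372 − 1)×1000 = (0.979123 − 1)×1000 = -20.877 permil
δ_B = (0.0106413/0.0112372 − 1)×1000 = (0.946971 − 1)×1000 = -53.029 permil
f_A = (δ_mix − δ_B)/(δ_A − δ_B) = (-29.42 − (-53.029))/(-20.877 − (-53.029))
f_A = 23.609 / 32.152 = 0.7343

0.734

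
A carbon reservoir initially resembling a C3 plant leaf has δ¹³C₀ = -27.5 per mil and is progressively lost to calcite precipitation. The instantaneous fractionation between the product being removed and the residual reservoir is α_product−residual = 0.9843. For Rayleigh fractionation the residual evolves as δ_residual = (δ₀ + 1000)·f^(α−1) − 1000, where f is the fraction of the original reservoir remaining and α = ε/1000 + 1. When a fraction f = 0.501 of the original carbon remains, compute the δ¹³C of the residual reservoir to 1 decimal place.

-16.9 per mil

Rayleigh residual: δ_res = (δ₀ + 1000)·f^(α−1) − 1000
α − 1 = -0.01570
f^(α−1) = 0.501^(-0.01570) = 1.010910
δ_res = (-27.5 + 1000) × 1.010910 − 1000 = 983.110 − 1000 = -16.89 per mil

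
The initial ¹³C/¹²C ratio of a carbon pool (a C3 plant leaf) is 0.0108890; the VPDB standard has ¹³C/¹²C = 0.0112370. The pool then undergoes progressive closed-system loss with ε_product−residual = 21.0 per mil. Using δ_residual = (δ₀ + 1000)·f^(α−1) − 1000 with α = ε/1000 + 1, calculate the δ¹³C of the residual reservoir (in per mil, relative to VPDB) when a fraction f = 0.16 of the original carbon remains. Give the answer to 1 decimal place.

δ₀ = (0.0108890/0.0112370 − 1)×1000 = (0.969031 − 1)×1000 = -30.969 per mil
α − 1 = ε/1000 = 0.0210
f^(α−1) = 0.16^(0.0210) = 0.962247
δ_res = (-30.969 + 1000) × 0.962247 − 1000 = 932.447 − 1000 = -67.55 per mil

-67.6 per mil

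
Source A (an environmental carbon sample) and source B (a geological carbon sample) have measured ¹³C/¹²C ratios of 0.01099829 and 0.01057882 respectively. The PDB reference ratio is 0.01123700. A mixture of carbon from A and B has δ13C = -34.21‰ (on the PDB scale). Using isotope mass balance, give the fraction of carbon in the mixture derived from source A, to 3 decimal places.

0.653

δ_A = (0.01099829/0.01123700 − 1)×1000 = (0.978757 − 1)×1000 = -21.243‰
δ_B = (0.01057882/0.01123700 − 1)×1000 = (0.941427 − 1)×1000 = -58.573‰
f_A = (δ_mix − δ_B)/(δ_A − δ_B) = (-34.21 − (-58.573))/(-21.243 − (-58.573))
f_A = 24.363 / 37.329 = 0.6526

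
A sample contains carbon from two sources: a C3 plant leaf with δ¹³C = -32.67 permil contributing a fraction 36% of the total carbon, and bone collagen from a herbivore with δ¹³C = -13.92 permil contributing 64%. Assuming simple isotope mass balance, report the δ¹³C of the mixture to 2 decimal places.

δ_mix = f_A·δ_A + f_B·δ_B
δ_mix = 0.36 × (-32.67) + 0.64 × (-13.92)
δ_mix = -11.761 + -8.909 = -20.670 permil

-20.67 permil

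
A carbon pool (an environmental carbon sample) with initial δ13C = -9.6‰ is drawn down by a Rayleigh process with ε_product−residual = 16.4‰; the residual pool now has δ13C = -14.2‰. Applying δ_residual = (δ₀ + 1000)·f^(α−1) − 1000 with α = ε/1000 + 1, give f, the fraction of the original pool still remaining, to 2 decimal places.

α − 1 = ε/1000 = 0.0164
(δ_res + 1000)/(δ₀ + 1000) = (-14.2 + 1000)/(-9.6 + 1000) = 985.8/990.4 = 0.995355
f = 0.995355^(1/0.0164) = exp(ln(0.995355)/0.0164) = exp(-0.00466/0.0164)
f = exp(-0.2839) = 0.7529

0.75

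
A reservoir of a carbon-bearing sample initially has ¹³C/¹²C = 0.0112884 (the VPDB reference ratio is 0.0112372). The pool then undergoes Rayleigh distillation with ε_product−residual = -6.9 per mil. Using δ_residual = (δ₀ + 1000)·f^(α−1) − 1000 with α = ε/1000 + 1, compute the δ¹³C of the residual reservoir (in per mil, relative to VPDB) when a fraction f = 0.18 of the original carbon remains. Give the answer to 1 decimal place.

δ₀ = (0.0112884/0.0112372 − 1)×1000 = (1.004556 − 1)×1000 = 4.556 per mil
α − 1 = ε/1000 = -0.0069
f^(α−1) = 0.18^(-0.0069) = 1.011902
δ_res = (4.556 + 1000) × 1.011902 − 1000 = 1016.513 − 1000 = 16.51 per mil

16.5 per mil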